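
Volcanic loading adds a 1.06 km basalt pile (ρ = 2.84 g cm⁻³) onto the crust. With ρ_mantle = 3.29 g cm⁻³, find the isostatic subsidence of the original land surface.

Subaerial loading: s = t ρ_load / ρ_m.
s = 1.06 km × 2.84/3.29 = 0.915 km.

0.915 km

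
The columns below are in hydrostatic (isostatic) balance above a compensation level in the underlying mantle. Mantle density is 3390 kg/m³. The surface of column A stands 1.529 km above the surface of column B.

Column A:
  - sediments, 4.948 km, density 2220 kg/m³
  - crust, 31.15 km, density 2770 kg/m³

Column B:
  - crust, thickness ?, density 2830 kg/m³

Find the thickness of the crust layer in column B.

Take the compensation level at the base of the deeper column (depth z_c below the surface of column A) and equate Σ ρ_i t_i down to z_c; mantle fills any gap and the z_c terms cancel.
Column A: 4.948×2220 + 31.15×2770 + (z_c − 36.098)×3390
Column B: 1.529×0 + x×2830 + (z_c − 1.529 − 0 − x)×3390
The z_c×3390 term appears on both sides and cancels. Collect the known terms of each column as K = Σ(ρt)_known − 3390 × (depth of known layers): K_A = 97270.06 − 3390×36.098 = −25102.16; K_B = 0 − 3390×(1.529 + 0) = −5183.31.
Balance: K_A = K_B − x×(3390 − 2830), so x = (K_B − K_A)/(3390 − 2830) = 19918.9/560 = 35.6 km.

35.6 km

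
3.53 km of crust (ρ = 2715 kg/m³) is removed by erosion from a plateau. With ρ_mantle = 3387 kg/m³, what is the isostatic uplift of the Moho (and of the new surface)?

Unloading: uplift u = e ρ_c/ρ_m = 3.53 km × 2715/3387 = 2.83 km.

2.83 km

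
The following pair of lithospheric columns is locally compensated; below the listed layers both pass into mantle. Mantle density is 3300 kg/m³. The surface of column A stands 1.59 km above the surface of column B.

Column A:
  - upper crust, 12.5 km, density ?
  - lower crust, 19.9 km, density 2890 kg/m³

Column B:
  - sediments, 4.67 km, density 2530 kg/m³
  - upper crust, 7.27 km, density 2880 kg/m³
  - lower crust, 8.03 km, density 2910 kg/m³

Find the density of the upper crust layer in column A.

Take the compensation level at the base of the deeper column (depth z_c below the surface of column A) and equate Σ ρ_i t_i down to z_c; mantle fills any gap and the z_c terms cancel.
Column A: 12.5×ρ + 19.9×2890 + (z_c − 32.4)×3300
Column B: 1.59×0 + 4.67×2530 + 7.27×2880 + 8.03×2910 + (z_c − 1.59 − 19.97)×3300
The z_c×3300 term appears on both sides and cancels. Collect the known terms of each column as K = Σ(ρt)_known − 3300 × (depth of known layers): K_A = 57511 − 3300×32.4 = −49409; K_B = 56120 − 3300×(1.59 + 19.97) = −15028.
Balance: K_A + 12.5×ρ = K_B, so ρ = (K_B − K_A)/12.5 = 34381/12.5 = 2750 kg/m³.

2750 kg/m³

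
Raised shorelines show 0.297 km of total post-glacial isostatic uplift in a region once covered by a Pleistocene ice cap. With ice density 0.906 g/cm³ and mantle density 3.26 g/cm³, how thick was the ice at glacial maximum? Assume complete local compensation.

u = t ρ_ice/ρ_m → t = u ρ_m/ρ_ice = 0.297 km × 3.26/0.906 = 1.07 km.

1.07 km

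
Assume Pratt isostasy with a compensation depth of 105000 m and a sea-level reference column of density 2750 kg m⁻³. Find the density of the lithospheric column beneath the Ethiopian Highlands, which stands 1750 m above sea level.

Pratt balance: ρ_ref D = ρ (D + h).
ρ = ρ_ref D/(D + h) = 2750 × 105000 m/(105000 m + 1750 m) = 2700 kg m⁻³.

2700 kg m⁻³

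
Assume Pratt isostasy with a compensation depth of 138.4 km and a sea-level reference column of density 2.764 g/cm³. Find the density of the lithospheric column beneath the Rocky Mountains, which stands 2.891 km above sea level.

2.71 g/cm³

Pratt balance: ρ_ref D = ρ (D + h).
ρ = ρ_ref D/(D + h) = 2.764 × 138.4 km/(138.4 km + 2.891 km) = 2.71 g/cm³.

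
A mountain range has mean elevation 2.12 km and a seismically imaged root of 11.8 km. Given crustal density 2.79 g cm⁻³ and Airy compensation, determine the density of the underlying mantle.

Airy balance: ρ_c h = (ρ_m − ρ_c) r → ρ_m = ρ_c (1 + h/r).
ρ_m = 2.79 × (1 + 2.12 km/11.8 km) = 3.29 g cm⁻³.

3.29 g cm⁻³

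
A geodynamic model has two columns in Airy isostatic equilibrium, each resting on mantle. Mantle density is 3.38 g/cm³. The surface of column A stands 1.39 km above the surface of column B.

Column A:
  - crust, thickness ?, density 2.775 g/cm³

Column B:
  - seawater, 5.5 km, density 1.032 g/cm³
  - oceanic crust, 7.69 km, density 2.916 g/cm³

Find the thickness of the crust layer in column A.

Take the compensation level at the base of the deeper column (depth z_c below the surface of column A) and equate Σ ρ_i t_i down to z_c; mantle fills any gap and the z_c terms cancel.
Column A: x×2.775 + (z_c − 0 − x)×3.38
Column B: 1.39×0 + 5.5×1.032 + 7.69×2.916 + (z_c − 1.39 − 13.19)×3.38
The z_c×3.38 term appears on both sides and cancels. Collect the known terms of each column as K = Σ(ρt)_known − 3.38 × (depth of known layers): K_A = 0 − 3.38×0 = 0; K_B = 28.10004 − 3.38×(1.39 + 13.19) = −21.18036.
Balance: K_A − x×(3.38 − 2.775) = K_B, so x = (K_A − K_B)/(3.38 − 2.775) = 21.1804/0.605 = 35 km.

35 km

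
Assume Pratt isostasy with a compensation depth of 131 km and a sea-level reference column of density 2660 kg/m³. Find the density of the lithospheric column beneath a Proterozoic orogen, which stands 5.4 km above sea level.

Pratt balance: ρ_ref D = ρ (D + h).
ρ = ρ_ref D/(D + h) = 2660 × 131 km/(131 km + 5.4 km) = 2550 kg/m³.

2550 kg/m³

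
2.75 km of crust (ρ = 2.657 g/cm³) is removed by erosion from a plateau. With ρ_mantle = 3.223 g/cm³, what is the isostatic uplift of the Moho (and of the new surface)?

Unloading: uplift u = e ρ_c/ρ_m = 2.75 km × 2.657/3.223 = 2.27 km.

2.27 km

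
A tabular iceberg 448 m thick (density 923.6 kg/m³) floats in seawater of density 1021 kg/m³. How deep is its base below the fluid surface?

Draft d = t ρ_obj/ρ_fluid = 448 m × 923.6/1021 = 405 m.

405 m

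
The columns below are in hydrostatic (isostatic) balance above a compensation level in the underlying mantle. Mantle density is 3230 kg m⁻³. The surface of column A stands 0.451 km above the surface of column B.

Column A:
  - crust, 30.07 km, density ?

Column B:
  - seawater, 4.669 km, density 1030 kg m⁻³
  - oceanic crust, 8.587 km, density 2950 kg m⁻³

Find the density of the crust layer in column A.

Take the compensation level at the base of the deeper column (depth z_c below the surface of column A) and equate Σ ρ_i t_i down to z_c; mantle fills any gap and the z_c terms cancel.
Column A: 30.07×ρ + (z_c − 30.07)×3230
Column B: 0.451×0 + 4.669×1030 + 8.587×2950 + (z_c − 0.451 − 13.256)×3230
The z_c×3230 term appears on both sides and cancels. Collect the known terms of each column as K = Σ(ρt)_known − 3230 × (depth of known layers): K_A = 0 − 3230×30.07 = −97126.1; K_B = 30140.72 − 3230×(0.451 + 13.256) = −14132.89.
Balance: K_A + 30.07×ρ = K_B, so ρ = (K_B − K_A)/30.07 = 82993.2/30.07 = 2760 kg m⁻³.

2760 kg m⁻³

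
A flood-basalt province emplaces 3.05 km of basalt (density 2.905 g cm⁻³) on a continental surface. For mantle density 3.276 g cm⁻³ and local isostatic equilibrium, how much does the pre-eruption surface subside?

2.7 km

Subaerial loading: s = t ρ_load / ρ_m.
s = 3.05 km × 2.905/3.276 = 2.7 km.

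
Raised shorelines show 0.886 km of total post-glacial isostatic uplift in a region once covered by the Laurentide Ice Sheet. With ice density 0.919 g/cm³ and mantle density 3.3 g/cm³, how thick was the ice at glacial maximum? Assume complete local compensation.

3.18 km

u = t ρ_ice/ρ_m → t = u ρ_m/ρ_ice = 0.886 km × 3.3/0.919 = 3.18 km.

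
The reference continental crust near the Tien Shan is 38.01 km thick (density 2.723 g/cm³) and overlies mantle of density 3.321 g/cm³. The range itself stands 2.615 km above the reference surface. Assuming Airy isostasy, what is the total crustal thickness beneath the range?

52.5 km

Root depth r = h ρ_c / (ρ_m − ρ_c) = 2.615 km × 2.723 / 0.598 = 11.91 km.
Total thickness = T + h + r = 38.01 km + 2.615 km + 11.91 km = 52.5 km.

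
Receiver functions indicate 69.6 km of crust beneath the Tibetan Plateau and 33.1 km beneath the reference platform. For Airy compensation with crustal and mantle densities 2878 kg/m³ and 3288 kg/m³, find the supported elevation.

4.55 km

Excess crust Δ = 69.6 km − 33.1 km = 36.5 km, split between elevation h and root r with h + r = Δ.
Airy balance ρ_c h = (ρ_m − ρ_c) r gives r = h ρ_c/(ρ_m − ρ_c), so h (1 + ρ_c/(ρ_m − ρ_c)) = Δ, i.e. h = Δ (ρ_m − ρ_c)/ρ_m.
h = 36.5 km × 410/3288 = 4.55 km.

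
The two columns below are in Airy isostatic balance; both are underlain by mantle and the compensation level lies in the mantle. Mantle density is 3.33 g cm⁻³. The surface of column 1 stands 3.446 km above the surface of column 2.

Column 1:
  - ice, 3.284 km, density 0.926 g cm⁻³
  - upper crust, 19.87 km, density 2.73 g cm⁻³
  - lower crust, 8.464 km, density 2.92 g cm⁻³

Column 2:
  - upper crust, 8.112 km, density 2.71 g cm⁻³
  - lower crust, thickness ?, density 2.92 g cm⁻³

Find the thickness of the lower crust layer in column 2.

16.5 km

Take the compensation level at the base of the deeper column (depth z_c below the surface of column 1) and equate Σ ρ_i t_i down to z_c; mantle fills any gap and the z_c terms cancel.
Column 1: 3.284×0.926 + 19.87×2.73 + 8.464×2.92 + (z_c − 31.618)×3.33
Column 2: 3.446×0 + 8.112×2.71 + x×2.92 + (z_c − 3.446 − 8.112 − x)×3.33
The z_c×3.33 term appears on both sides and cancels. Collect the known terms of each column as K = Σ(ρt)_known − 3.33 × (depth of known layers): K_1 = 82.000964 − 3.33×31.618 = −23.286976; K_2 = 21.98352 − 3.33×(3.446 + 8.112) = −16.50462.
Balance: K_1 = K_2 − x×(3.33 − 2.92), so x = (K_2 − K_1)/(3.33 − 2.92) = 6.78236/0.41 = 16.5 km.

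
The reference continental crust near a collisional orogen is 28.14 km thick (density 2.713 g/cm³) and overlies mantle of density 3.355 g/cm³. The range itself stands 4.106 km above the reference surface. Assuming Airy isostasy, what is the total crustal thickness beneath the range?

49.6 km

Root depth r = h ρ_c / (ρ_m − ρ_c) = 4.106 km × 2.713 / 0.642 = 17.35 km.
Total thickness = T + h + r = 28.14 km + 4.106 km + 17.35 km = 49.6 km.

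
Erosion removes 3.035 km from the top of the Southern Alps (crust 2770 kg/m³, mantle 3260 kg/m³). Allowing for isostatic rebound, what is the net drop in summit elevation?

Rebound u = e ρ_c/ρ_m = 3.035 km × 2770/3260 = 2.579 km.
Net surface drop = e − u = 3.035 km − 2.579 km = e (ρ_m − ρ_c)/ρ_m = 0.456 km.

0.456 km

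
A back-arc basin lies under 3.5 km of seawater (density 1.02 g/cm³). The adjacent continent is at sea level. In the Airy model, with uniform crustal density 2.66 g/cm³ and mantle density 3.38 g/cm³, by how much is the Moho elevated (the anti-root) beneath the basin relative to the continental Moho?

7.97 km

Isostatic balance requires: replacing crust with seawater at the top is compensated by replacing crust with mantle at the base: d (ρ_c − ρ_w) = a (ρ_m − ρ_c).
a = d (ρ_c − ρ_w)/(ρ_m − ρ_c) = 3.5 km × 1.64/0.72 = 7.97 km.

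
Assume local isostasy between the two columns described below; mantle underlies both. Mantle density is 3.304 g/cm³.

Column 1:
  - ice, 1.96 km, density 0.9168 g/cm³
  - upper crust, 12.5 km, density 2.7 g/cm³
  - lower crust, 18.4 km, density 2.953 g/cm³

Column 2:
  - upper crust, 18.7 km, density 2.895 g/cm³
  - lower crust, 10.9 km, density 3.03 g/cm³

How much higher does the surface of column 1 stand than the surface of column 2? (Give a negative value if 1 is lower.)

2.44 km

For any compensation level in the mantle, the mantle terms cancel and isostasy reduces to e = (Σt_1 − Σt_2) − (Σ(ρt)_1 − Σ(ρt)_2) / ρ_m.
Σt_1 = 32.86 km; Σt_2 = 29.6 km; Σ(ρt)_1 = 89.882128; Σ(ρt)_2 = 87.1635 (in km·g/cm³).
e = (32.86 − 29.6) − (89.882128 − 87.1635) / 3.304 = 2.44 km.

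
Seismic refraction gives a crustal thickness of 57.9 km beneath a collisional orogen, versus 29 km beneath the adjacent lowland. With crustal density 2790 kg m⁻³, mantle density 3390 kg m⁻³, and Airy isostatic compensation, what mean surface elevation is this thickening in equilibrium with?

5.12 km

Excess crust Δ = 57.9 km − 29 km = 28.9 km, split between elevation h and root r with h + r = Δ.
Airy balance ρ_c h = (ρ_m − ρ_c) r gives r = h ρ_c/(ρ_m − ρ_c), so h (1 + ρ_c/(ρ_m − ρ_c)) = Δ, i.e. h = Δ (ρ_m − ρ_c)/ρ_m.
h = 28.9 km × 600/3390 = 5.12 km.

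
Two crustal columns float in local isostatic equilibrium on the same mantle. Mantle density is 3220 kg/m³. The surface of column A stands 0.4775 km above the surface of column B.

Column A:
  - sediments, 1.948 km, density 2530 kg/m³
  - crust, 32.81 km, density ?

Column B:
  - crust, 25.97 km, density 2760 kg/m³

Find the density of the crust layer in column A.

Take the compensation level at the base of the deeper column (depth z_c below the surface of column A) and equate Σ ρ_i t_i down to z_c; mantle fills any gap and the z_c terms cancel.
Column A: 1.948×2530 + 32.81×ρ + (z_c − 34.758)×3220
Column B: 0.4775×0 + 25.97×2760 + (z_c − 0.4775 − 25.97)×3220
The z_c×3220 term appears on both sides and cancels. Collect the known terms of each column as K = Σ(ρt)_known − 3220 × (depth of known layers): K_A = 4928.44 − 3220×34.758 = −106992.32; K_B = 71677.2 − 3220×(0.4775 + 25.97) = −13483.75.
Balance: K_A + 32.81×ρ = K_B, so ρ = (K_B − K_A)/32.81 = 93508.6/32.81 = 2850 kg/m³.

2850 kg/m³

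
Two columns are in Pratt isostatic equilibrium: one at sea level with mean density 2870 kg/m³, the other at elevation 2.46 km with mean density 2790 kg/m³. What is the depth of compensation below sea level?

ρ_ref D = ρ (D + h) → D (ρ_ref − ρ) = ρ h.
D = ρ h/(ρ_ref − ρ) = 2790 × 2.46 km/(2870 − 2790) = 85.8 km.

85.8 km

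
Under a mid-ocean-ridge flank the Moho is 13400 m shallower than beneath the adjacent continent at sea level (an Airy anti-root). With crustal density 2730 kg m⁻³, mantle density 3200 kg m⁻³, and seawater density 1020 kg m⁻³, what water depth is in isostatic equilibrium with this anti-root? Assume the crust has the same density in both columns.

3680 m

Replacing a thickness d of crust by seawater at the top must be balanced by replacing crust with mantle at the base: d (ρ_c − ρ_w) = a (ρ_m − ρ_c).
d = a (ρ_m − ρ_c)/(ρ_c − ρ_w) = 13400 m × 470/1710 = 3680 m.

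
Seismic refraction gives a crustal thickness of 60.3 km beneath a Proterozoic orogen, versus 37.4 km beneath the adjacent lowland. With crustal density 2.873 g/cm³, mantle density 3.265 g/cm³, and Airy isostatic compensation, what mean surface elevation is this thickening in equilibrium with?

Excess crust Δ = 60.3 km − 37.4 km = 22.9 km, split between elevation h and root r with h + r = Δ.
Airy balance ρ_c h = (ρ_m − ρ_c) r gives r = h ρ_c/(ρ_m − ρ_c), so h (1 + ρ_c/(ρ_m − ρ_c)) = Δ, i.e. h = Δ (ρ_m − ρ_c)/ρ_m.
h = 22.9 km × 0.392/3.265 = 2.75 km.

2.75 km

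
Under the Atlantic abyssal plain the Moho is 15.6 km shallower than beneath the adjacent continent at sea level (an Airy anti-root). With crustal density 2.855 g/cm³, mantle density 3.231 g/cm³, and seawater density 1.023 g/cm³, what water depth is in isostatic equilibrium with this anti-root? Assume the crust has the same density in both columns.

Replacing a thickness d of crust by seawater at the top must be balanced by replacing crust with mantle at the base: d (ρ_c − ρ_w) = a (ρ_m − ρ_c).
d = a (ρ_m − ρ_c)/(ρ_c − ρ_w) = 15.6 km × 0.376/1.832 = 3.2 km.

3.2 km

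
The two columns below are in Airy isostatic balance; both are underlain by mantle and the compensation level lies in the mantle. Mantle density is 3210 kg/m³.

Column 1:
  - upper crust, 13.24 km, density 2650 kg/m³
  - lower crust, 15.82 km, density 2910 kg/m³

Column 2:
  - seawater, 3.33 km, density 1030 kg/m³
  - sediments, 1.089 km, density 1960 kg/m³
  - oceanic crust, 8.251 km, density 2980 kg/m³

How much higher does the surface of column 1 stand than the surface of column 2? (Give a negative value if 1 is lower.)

For any compensation level in the mantle, the mantle terms cancel and isostasy reduces to e = (Σt_1 − Σt_2) − (Σ(ρt)_1 − Σ(ρt)_2) / ρ_m.
Σt_1 = 29.06 km; Σt_2 = 12.67 km; Σ(ρt)_1 = 81122.2; Σ(ρt)_2 = 30152.32 (in km·kg/m³).
e = (29.06 − 12.67) − (81122.2 − 30152.32) / 3210 = 0.512 km.

0.512 km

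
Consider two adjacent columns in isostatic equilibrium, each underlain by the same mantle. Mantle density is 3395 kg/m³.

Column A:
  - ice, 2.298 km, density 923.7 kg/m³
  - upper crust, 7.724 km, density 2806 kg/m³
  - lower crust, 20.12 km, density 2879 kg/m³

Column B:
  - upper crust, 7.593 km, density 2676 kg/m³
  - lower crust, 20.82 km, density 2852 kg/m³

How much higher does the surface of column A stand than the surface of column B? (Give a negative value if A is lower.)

For any compensation level in the mantle, the mantle terms cancel and isostasy reduces to e = (Σt_A − Σt_B) − (Σ(ρt)_A − Σ(ρt)_B) / ρ_m.
Σt_A = 30.142 km; Σt_B = 28.413 km; Σ(ρt)_A = 81721.6866; Σ(ρt)_B = 79697.508 (in km·kg/m³).
e = (30.142 − 28.413) − (81721.6866 − 79697.508) / 3395 = 1.13 km.

1.13 km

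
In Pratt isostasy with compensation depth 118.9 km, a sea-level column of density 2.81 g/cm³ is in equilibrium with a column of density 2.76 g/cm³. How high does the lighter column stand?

ρ_ref D = ρ (D + h) → h = D (ρ_ref − ρ)/ρ.
h = 118.9 km × (2.81 − 2.76)/2.76 = 2.15 km.

2.15 km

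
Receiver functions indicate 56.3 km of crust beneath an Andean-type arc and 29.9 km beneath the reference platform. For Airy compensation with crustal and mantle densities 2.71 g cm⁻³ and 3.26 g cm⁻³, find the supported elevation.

Excess crust Δ = 56.3 km − 29.9 km = 26.4 km, split between elevation h and root r with h + r = Δ.
Airy balance ρ_c h = (ρ_m − ρ_c) r gives r = h ρ_c/(ρ_m − ρ_c), so h (1 + ρ_c/(ρ_m − ρ_c)) = Δ, i.e. h = Δ (ρ_m − ρ_c)/ρ_m.
h = 26.4 km × 0.55/3.26 = 4.45 km.

4.45 km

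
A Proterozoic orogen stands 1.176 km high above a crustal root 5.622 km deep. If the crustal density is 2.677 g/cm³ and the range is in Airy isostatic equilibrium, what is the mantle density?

3.24 g/cm³

Airy balance: ρ_c h = (ρ_m − ρ_c) r → ρ_m = ρ_c (1 + h/r).
ρ_m = 2.677 × (1 + 1.176 km/5.622 km) = 3.24 g/cm³.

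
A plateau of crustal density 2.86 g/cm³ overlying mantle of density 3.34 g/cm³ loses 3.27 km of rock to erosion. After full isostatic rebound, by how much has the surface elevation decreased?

Rebound u = e ρ_c/ρ_m = 3.27 km × 2.86/3.34 = 2.8 km.
Net surface drop = e − u = 3.27 km − 2.8 km = e (ρ_m − ρ_c)/ρ_m = 0.47 km.

0.47 km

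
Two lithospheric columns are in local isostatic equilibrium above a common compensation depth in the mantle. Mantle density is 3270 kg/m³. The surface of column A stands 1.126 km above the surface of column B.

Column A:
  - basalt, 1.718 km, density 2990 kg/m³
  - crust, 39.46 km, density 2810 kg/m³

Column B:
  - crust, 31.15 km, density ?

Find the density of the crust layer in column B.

2790 kg/m³

Take the compensation level at the base of the deeper column (depth z_c below the surface of column A) and equate Σ ρ_i t_i down to z_c; mantle fills any gap and the z_c terms cancel.
Column A: 1.718×2990 + 39.46×2810 + (z_c − 41.178)×3270
Column B: 1.126×0 + 31.15×ρ + (z_c − 1.126 − 31.15)×3270
The z_c×3270 term appears on both sides and cancels. Collect the known terms of each column as K = Σ(ρt)_known − 3270 × (depth of known layers): K_A = 116019.42 − 3270×41.178 = −18632.64; K_B = 0 − 3270×(1.126 + 31.15) = −105542.52.
Balance: K_A = K_B + 31.15×ρ, so ρ = (K_A − K_B)/31.15 = 86909.9/31.15 = 2790 kg/m³.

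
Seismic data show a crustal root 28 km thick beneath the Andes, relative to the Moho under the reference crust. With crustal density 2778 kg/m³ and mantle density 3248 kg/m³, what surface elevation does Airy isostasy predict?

4.74 km

By Archimedes' principle applied to the lithosphere: ρ_c h = (ρ_m − ρ_c) r.
h = r (ρ_m − ρ_c) / ρ_c = 28 km × (3248 − 2778) / 2778 = 4.74 km.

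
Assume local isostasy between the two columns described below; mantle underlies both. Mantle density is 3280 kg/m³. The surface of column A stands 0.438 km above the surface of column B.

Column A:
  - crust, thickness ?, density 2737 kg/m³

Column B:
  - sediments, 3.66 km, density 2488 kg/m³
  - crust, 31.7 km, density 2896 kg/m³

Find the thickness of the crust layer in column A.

30.4 km

Take the compensation level at the base of the deeper column (depth z_c below the surface of column A) and equate Σ ρ_i t_i down to z_c; mantle fills any gap and the z_c terms cancel.
Column A: x×2737 + (z_c − 0 − x)×3280
Column B: 0.438×0 + 3.66×2488 + 31.7×2896 + (z_c − 0.438 − 35.36)×3280
The z_c×3280 term appears on both sides and cancels. Collect the known terms of each column as K = Σ(ρt)_known − 3280 × (depth of known layers): K_A = 0 − 3280×0 = 0; K_B = 100909.28 − 3280×(0.438 + 35.36) = −16508.16.
Balance: K_A − x×(3280 − 2737) = K_B, so x = (K_A − K_B)/(3280 − 2737) = 16508.2/543 = 30.4 km.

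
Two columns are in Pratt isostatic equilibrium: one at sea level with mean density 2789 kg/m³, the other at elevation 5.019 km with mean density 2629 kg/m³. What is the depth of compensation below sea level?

82.5 km

ρ_ref D = ρ (D + h) → D (ρ_ref − ρ) = ρ h.
D = ρ h/(ρ_ref − ρ) = 2629 × 5.019 km/(2789 − 2629) = 82.5 km.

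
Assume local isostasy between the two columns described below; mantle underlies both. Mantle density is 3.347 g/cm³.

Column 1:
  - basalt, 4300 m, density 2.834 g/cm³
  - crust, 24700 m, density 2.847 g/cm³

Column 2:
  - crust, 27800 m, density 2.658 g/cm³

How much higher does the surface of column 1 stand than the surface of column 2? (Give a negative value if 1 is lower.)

For any compensation level in the mantle, the mantle terms cancel and isostasy reduces to e = (Σt_1 − Σt_2) − (Σ(ρt)_1 − Σ(ρt)_2) / ρ_m.
Σt_1 = 29000 m; Σt_2 = 27800 m; Σ(ρt)_1 = 82507.1; Σ(ρt)_2 = 73892.4 (in m·g/cm³).
e = (29000 − 27800) − (82507.1 − 73892.4) / 3.347 = −1370 m.

−1370 m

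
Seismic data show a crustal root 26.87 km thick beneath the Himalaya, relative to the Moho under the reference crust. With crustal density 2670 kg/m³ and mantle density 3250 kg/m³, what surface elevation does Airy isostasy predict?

5.84 km

In Airy isostatic equilibrium: ρ_c h = (ρ_m − ρ_c) r.
h = r (ρ_m − ρ_c) / ρ_c = 26.87 km × (3250 − 2670) / 2670 = 5.84 km.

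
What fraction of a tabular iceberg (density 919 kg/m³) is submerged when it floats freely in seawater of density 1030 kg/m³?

Submerged fraction = ρ_obj/ρ_fluid = 919/1030 = 0.892.

0.892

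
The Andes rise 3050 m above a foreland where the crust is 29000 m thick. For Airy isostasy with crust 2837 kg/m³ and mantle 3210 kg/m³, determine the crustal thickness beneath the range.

55200 m

Root depth r = h ρ_c / (ρ_m − ρ_c) = 3050 m × 2837 / 373 = 23200 m.
Total thickness = T + h + r = 29000 m + 3050 m + 23200 m = 55200 m.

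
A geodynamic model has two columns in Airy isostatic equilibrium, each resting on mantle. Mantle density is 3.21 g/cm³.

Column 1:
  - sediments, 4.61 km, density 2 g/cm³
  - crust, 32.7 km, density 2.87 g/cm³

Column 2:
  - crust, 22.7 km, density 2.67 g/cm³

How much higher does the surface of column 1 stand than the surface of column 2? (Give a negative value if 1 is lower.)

For any compensation level in the mantle, the mantle terms cancel and isostasy reduces to e = (Σt_1 − Σt_2) − (Σ(ρt)_1 − Σ(ρt)_2) / ρ_m.
Σt_1 = 37.31 km; Σt_2 = 22.7 km; Σ(ρt)_1 = 103.069; Σ(ρt)_2 = 60.609 (in km·g/cm³).
e = (37.31 − 22.7) − (103.069 − 60.609) / 3.21 = 1.38 km.

1.38 km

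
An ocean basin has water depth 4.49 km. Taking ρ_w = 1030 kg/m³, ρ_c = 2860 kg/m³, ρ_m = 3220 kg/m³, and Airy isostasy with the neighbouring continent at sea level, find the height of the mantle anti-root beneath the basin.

22.8 km

For local isostatic compensation: replacing crust with seawater at the top is compensated by replacing crust with mantle at the base: d (ρ_c − ρ_w) = a (ρ_m − ρ_c).
a = d (ρ_c − ρ_w)/(ρ_m − ρ_c) = 4.49 km × 1830/360 = 22.8 km.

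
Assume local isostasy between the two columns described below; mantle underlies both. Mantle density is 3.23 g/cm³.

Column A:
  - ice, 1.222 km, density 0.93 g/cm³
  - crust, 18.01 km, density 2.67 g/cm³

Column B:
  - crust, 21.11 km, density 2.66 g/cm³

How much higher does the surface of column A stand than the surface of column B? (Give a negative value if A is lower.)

0.267 km

For any compensation level in the mantle, the mantle terms cancel and isostasy reduces to e = (Σt_A − Σt_B) − (Σ(ρt)_A − Σ(ρt)_B) / ρ_m.
Σt_A = 19.232 km; Σt_B = 21.11 km; Σ(ρt)_A = 49.22316; Σ(ρt)_B = 56.1526 (in km·g/cm³).
e = (19.232 − 21.11) − (49.22316 − 56.1526) / 3.23 = 0.267 km.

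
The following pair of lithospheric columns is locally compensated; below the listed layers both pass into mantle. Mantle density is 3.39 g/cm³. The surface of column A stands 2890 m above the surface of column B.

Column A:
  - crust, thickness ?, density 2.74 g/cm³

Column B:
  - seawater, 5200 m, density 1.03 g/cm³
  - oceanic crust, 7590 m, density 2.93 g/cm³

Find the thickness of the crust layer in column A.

39300 m

Take the compensation level at the base of the deeper column (depth z_c below the surface of column A) and equate Σ ρ_i t_i down to z_c; mantle fills any gap and the z_c terms cancel.
Column A: x×2.74 + (z_c − 0 − x)×3.39
Column B: 2890×0 + 5200×1.03 + 7590×2.93 + (z_c − 2890 − 12790)×3.39
The z_c×3.39 term appears on both sides and cancels. Collect the known terms of each column as K = Σ(ρt)_known − 3.39 × (depth of known layers): K_A = 0 − 3.39×0 = 0; K_B = 27594.7 − 3.39×(2890 + 12790) = −25560.5.
Balance: K_A − x×(3.39 − 2.74) = K_B, so x = (K_A − K_B)/(3.39 − 2.74) = 25560.5/0.65 = 39300 m.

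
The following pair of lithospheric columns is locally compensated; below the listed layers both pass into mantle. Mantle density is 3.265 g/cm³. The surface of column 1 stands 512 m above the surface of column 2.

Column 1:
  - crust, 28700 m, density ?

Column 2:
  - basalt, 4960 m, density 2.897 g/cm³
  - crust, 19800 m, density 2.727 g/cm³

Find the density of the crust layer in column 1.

Take the compensation level at the base of the deeper column (depth z_c below the surface of column 1) and equate Σ ρ_i t_i down to z_c; mantle fills any gap and the z_c terms cancel.
Column 1: 28700×ρ + (z_c − 28700)×3.265
Column 2: 512×0 + 4960×2.897 + 19800×2.727 + (z_c − 512 − 24760)×3.265
The z_c×3.265 term appears on both sides and cancels. Collect the known terms of each column as K = Σ(ρt)_known − 3.265 × (depth of known layers): K_1 = 0 − 3.265×28700 = −93705.5; K_2 = 68363.72 − 3.265×(512 + 24760) = −14149.36.
Balance: K_1 + 28700×ρ = K_2, so ρ = (K_2 − K_1)/28700 = 79556.1/28700 = 2.77 g/cm³.

2.77 g/cm³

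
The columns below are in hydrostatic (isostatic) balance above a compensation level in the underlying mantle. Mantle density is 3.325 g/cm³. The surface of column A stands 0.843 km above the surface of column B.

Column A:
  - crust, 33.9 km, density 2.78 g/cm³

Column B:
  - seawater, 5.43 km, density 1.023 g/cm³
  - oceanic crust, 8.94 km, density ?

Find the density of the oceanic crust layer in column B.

Take the compensation level at the base of the deeper column (depth z_c below the surface of column A) and equate Σ ρ_i t_i down to z_c; mantle fills any gap and the z_c terms cancel.
Column A: 33.9×2.78 + (z_c − 33.9)×3.325
Column B: 0.843×0 + 5.43×1.023 + 8.94×ρ + (z_c − 0.843 − 14.37)×3.325
The z_c×3.325 term appears on both sides and cancels. Collect the known terms of each column as K = Σ(ρt)_known − 3.325 × (depth of known layers): K_A = 94.242 − 3.325×33.9 = −18.4755; K_B = 5.55489 − 3.325×(0.843 + 14.37) = −45.028335.
Balance: K_A = K_B + 8.94×ρ, so ρ = (K_A − K_B)/8.94 = 26.5528/8.94 = 2.97 g/cm³.

2.97 g/cm³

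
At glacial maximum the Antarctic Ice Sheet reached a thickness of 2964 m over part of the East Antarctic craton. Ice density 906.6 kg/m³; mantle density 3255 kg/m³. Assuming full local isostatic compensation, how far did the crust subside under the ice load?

826 m

Equating mass per unit area of the two columns: the ice load ρ_ice t is balanced by mantle displaced below, ρ_m s.
s = t ρ_ice / ρ_m = 2964 m × 906.6/3255 = 826 m.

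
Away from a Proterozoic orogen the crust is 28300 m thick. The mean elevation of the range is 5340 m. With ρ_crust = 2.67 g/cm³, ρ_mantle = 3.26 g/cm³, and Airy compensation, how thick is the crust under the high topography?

Root depth r = h ρ_c / (ρ_m − ρ_c) = 5340 m × 2.67 / 0.59 = 24170 m.
Total thickness = T + h + r = 28300 m + 5340 m + 24170 m = 57800 m.

57800 m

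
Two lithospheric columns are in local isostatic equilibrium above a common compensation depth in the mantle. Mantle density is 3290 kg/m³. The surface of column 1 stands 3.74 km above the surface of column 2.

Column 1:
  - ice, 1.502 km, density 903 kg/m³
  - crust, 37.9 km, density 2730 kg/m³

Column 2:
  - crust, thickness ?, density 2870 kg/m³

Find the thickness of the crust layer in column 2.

Take the compensation level at the base of the deeper column (depth z_c below the surface of column 1) and equate Σ ρ_i t_i down to z_c; mantle fills any gap and the z_c terms cancel.
Column 1: 1.502×903 + 37.9×2730 + (z_c − 39.402)×3290
Column 2: 3.74×0 + x×2870 + (z_c − 3.74 − 0 − x)×3290
The z_c×3290 term appears on both sides and cancels. Collect the known terms of each column as K = Σ(ρt)_known − 3290 × (depth of known layers): K_1 = 104823.306 − 3290×39.402 = −24809.274; K_2 = 0 − 3290×(3.74 + 0) = −12304.6.
Balance: K_1 = K_2 − x×(3290 − 2870), so x = (K_2 − K_1)/(3290 − 2870) = 12504.7/420 = 29.8 km.

29.8 km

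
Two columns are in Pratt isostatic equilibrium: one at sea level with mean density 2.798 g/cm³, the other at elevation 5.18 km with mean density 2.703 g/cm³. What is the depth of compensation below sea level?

ρ_ref D = ρ (D + h) → D (ρ_ref − ρ) = ρ h.
D = ρ h/(ρ_ref − ρ) = 2.703 × 5.18 km/(2.798 − 2.703) = 147 km.

147 km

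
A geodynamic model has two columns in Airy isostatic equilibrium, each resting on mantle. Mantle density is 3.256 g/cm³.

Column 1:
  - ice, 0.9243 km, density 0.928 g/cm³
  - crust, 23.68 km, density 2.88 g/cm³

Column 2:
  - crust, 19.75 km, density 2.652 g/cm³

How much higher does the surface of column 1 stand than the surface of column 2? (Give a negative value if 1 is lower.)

−0.268 km

For any compensation level in the mantle, the mantle terms cancel and isostasy reduces to e = (Σt_1 − Σt_2) − (Σ(ρt)_1 − Σ(ρt)_2) / ρ_m.
Σt_1 = 24.6043 km; Σt_2 = 19.75 km; Σ(ρt)_1 = 69.0561504; Σ(ρt)_2 = 52.377 (in km·g/cm³).
e = (24.6043 − 19.75) − (69.0561504 − 52.377) / 3.256 = −0.268 km.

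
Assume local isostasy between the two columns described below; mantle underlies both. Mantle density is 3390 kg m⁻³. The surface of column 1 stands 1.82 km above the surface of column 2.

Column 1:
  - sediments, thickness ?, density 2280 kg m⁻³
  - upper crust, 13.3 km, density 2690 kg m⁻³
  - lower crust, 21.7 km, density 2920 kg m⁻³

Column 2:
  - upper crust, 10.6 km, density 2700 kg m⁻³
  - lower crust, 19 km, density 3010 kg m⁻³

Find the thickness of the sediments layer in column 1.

1.08 km

Take the compensation level at the base of the deeper column (depth z_c below the surface of column 1) and equate Σ ρ_i t_i down to z_c; mantle fills any gap and the z_c terms cancel.
Column 1: x×2280 + 13.3×2690 + 21.7×2920 + (z_c − 35 − x)×3390
Column 2: 1.82×0 + 10.6×2700 + 19×3010 + (z_c − 1.82 − 29.6)×3390
The z_c×3390 term appears on both sides and cancels. Collect the known terms of each column as K = Σ(ρt)_known − 3390 × (depth of known layers): K_1 = 99141 − 3390×35 = −19509; K_2 = 85810 − 3390×(1.82 + 29.6) = −20703.8.
Balance: K_1 − x×(3390 − 2280) = K_2, so x = (K_1 − K_2)/(3390 − 2280) = 1194.8/1110 = 1.08 km.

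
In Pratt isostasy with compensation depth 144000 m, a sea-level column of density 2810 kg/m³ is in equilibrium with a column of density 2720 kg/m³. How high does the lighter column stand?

4760 m

ρ_ref D = ρ (D + h) → h = D (ρ_ref − ρ)/ρ.
h = 144000 m × (2810 − 2720)/2720 = 4760 m.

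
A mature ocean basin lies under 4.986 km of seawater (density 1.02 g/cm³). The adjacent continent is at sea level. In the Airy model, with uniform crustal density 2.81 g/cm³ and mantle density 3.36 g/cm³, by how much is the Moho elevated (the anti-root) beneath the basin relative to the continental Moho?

16.2 km

By Archimedes' principle applied to the lithosphere: replacing crust with seawater at the top is compensated by replacing crust with mantle at the base: d (ρ_c − ρ_w) = a (ρ_m − ρ_c).
a = d (ρ_c − ρ_w)/(ρ_m − ρ_c) = 4.986 km × 1.79/0.55 = 16.2 km.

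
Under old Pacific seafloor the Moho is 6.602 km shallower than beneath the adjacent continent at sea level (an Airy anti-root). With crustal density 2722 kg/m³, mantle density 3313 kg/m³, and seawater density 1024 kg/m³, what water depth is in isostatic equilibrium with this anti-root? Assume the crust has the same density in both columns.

Replacing a thickness d of crust by seawater at the top must be balanced by replacing crust with mantle at the base: d (ρ_c − ρ_w) = a (ρ_m − ρ_c).
d = a (ρ_m − ρ_c)/(ρ_c − ρ_w) = 6.602 km × 591/1698 = 2.3 km.

2.3 km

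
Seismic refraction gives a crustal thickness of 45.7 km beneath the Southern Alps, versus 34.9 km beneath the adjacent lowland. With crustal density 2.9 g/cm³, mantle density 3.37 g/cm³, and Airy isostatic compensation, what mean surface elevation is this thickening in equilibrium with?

Excess crust Δ = 45.7 km − 34.9 km = 10.8 km, split between elevation h and root r with h + r = Δ.
Airy balance ρ_c h = (ρ_m − ρ_c) r gives r = h ρ_c/(ρ_m − ρ_c), so h (1 + ρ_c/(ρ_m − ρ_c)) = Δ, i.e. h = Δ (ρ_m − ρ_c)/ρ_m.
h = 10.8 km × 0.47/3.37 = 1.51 km.

1.51 km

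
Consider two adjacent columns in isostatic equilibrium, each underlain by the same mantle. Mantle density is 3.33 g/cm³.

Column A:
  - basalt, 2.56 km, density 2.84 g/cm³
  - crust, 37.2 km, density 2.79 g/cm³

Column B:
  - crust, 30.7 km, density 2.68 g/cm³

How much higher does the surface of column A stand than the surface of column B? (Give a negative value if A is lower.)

0.417 km

For any compensation level in the mantle, the mantle terms cancel and isostasy reduces to e = (Σt_A − Σt_B) − (Σ(ρt)_A − Σ(ρt)_B) / ρ_m.
Σt_A = 39.76 km; Σt_B = 30.7 km; Σ(ρt)_A = 111.0584; Σ(ρt)_B = 82.276 (in km·g/cm³).
e = (39.76 − 30.7) − (111.0584 − 82.276) / 3.33 = 0.417 km.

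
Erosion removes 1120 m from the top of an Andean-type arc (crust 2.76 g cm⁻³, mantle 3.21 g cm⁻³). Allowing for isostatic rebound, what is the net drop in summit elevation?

Rebound u = e ρ_c/ρ_m = 1120 m × 2.76/3.21 = 963 m.
Net surface drop = e − u = 1120 m − 963 m = e (ρ_m − ρ_c)/ρ_m = 157 m.

157 m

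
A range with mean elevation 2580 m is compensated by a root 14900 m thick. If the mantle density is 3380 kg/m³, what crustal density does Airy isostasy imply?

2880 kg/m³

ρ_c h = (ρ_m − ρ_c) r → ρ_c (h + r) = ρ_m r → ρ_c = ρ_m r / (h + r).
ρ_c = 3380 × 14900 m / (2580 m + 14900 m) = 2880 kg/m³.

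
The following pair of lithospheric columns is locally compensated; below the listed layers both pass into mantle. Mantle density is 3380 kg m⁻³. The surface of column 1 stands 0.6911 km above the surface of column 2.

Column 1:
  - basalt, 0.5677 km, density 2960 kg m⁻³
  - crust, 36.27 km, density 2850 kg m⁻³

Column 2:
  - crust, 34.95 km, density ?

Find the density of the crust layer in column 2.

2890 kg m⁻³

Take the compensation level at the base of the deeper column (depth z_c below the surface of column 1) and equate Σ ρ_i t_i down to z_c; mantle fills any gap and the z_c terms cancel.
Column 1: 0.5677×2960 + 36.27×2850 + (z_c − 36.8377)×3380
Column 2: 0.6911×0 + 34.95×ρ + (z_c − 0.6911 − 34.95)×3380
The z_c×3380 term appears on both sides and cancels. Collect the known terms of each column as K = Σ(ρt)_known − 3380 × (depth of known layers): K_1 = 105049.892 − 3380×36.8377 = −19461.534; K_2 = 0 − 3380×(0.6911 + 34.95) = −120466.918.
Balance: K_1 = K_2 + 34.95×ρ, so ρ = (K_1 − K_2)/34.95 = 101005/34.95 = 2890 kg m⁻³.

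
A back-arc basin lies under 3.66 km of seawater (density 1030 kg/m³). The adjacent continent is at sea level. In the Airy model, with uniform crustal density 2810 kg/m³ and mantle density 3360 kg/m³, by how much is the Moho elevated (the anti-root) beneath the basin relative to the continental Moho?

Equating mass per unit area of the two columns: replacing crust with seawater at the top is compensated by replacing crust with mantle at the base: d (ρ_c − ρ_w) = a (ρ_m − ρ_c).
a = d (ρ_c − ρ_w)/(ρ_m − ρ_c) = 3.66 km × 1780/550 = 11.8 km.

11.8 km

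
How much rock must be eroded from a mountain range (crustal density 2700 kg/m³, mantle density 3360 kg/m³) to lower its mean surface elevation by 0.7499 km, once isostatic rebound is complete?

3.82 km

Net drop Δ = e − u = e − e ρ_c/ρ_m = e (ρ_m − ρ_c)/ρ_m.
e = Δ ρ_m/(ρ_m − ρ_c) = 0.7499 km × 3360/660 = 3.82 km.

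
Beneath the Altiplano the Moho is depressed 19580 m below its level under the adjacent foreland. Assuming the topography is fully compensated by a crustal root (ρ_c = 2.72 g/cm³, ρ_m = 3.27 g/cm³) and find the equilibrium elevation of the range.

For local isostatic compensation: ρ_c h = (ρ_m − ρ_c) r.
h = r (ρ_m − ρ_c) / ρ_c = 19580 m × (3.27 − 2.72) / 2.72 = 3960 m.

3960 m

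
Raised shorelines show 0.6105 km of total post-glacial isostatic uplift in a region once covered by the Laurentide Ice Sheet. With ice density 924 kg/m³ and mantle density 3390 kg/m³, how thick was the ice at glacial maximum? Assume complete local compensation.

2.24 km

u = t ρ_ice/ρ_m → t = u ρ_m/ρ_ice = 0.6105 km × 3390/924 = 2.24 km.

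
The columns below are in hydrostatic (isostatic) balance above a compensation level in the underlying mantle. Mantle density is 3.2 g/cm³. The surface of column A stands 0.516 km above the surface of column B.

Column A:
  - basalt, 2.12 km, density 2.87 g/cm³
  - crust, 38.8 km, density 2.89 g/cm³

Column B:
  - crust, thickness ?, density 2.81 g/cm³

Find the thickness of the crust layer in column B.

28.4 km

Take the compensation level at the base of the deeper column (depth z_c below the surface of column A) and equate Σ ρ_i t_i down to z_c; mantle fills any gap and the z_c terms cancel.
Column A: 2.12×2.87 + 38.8×2.89 + (z_c − 40.92)×3.2
Column B: 0.516×0 + x×2.81 + (z_c − 0.516 − 0 − x)×3.2
The z_c×3.2 term appears on both sides and cancels. Collect the known terms of each column as K = Σ(ρt)_known − 3.2 × (depth of known layers): K_A = 118.2164 − 3.2×40.92 = −12.7276; K_B = 0 − 3.2×(0.516 + 0) = −1.6512.
Balance: K_A = K_B − x×(3.2 − 2.81), so x = (K_B − K_A)/(3.2 − 2.81) = 11.0764/0.39 = 28.4 km.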